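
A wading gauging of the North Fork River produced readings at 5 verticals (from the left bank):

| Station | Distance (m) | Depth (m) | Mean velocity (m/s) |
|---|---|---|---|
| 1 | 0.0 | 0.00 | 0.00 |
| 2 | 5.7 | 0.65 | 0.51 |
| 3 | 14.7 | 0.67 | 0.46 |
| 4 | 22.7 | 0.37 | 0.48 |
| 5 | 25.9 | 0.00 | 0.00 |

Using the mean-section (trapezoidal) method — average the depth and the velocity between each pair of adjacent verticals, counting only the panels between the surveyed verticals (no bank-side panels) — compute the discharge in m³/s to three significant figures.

Panel 1-2: Δb = 5.7 m, d̄ = (0.00+0.65)/2 = 0.325, v̄ = (0.00+0.51)/2 = 0.255 → q = 5.7×0.325×0.255 = 0.4724 m³/s
Panel 2-3: Δb = 9 m, d̄ = (0.65+0.67)/2 = 0.66, v̄ = (0.51+0.46)/2 = 0.485 → q = 9×0.66×0.485 = 2.881 m³/s
Panel 3-4: Δb = 8 m, d̄ = (0.67+0.37)/2 = 0.52, v̄ = (0.46+0.48)/2 = 0.47 → q = 8×0.52×0.47 = 1.955 m³/s
Panel 4-5: Δb = 3.2 m, d̄ = (0.37+0.00)/2 = 0.185, v̄ = (0.48+0.00)/2 = 0.24 → q = 3.2×0.185×0.24 = 0.1421 m³/s
Q = Σ q = 5.451 m³/s

5.45 m³/s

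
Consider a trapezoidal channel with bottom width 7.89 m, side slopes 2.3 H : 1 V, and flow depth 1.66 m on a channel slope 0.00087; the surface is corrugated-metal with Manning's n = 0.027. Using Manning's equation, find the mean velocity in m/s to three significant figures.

1.23 m/s

A = (b + z·y)·y = (7.89 + 2.3×1.66)×1.66 = 19.44 m²
P = b + 2y√(1+z²) = 7.89 + 2×1.66×√(1+2.3²) = 16.22 m
R = A/P = 19.44/16.22 = 1.198 m
Q = (1/n)·A·R^(2/3)·S^(1/2) = (1/0.027) × 19.44 × 1.198^(2/3) × 0.00087^(1/2) = 23.96 m³/s
V = Q/A = 23.96/19.44 = 1.233 m/s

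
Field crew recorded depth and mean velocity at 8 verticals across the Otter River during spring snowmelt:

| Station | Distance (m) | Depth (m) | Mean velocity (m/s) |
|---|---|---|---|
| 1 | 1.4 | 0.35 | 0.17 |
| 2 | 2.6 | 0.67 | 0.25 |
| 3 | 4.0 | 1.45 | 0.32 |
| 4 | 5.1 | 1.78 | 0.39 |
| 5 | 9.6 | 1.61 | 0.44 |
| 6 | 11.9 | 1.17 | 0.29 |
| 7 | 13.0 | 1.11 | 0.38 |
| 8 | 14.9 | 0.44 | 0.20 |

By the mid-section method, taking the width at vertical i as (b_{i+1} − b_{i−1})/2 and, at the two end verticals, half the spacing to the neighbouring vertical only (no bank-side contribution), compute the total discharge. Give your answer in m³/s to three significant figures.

w_1 = (2.6 − 1.4)/2 = 0.6 m; q_1 = 0.17 × 0.35 × 0.6 = 0.03570 m³/s
w_2 = (4.0 − 1.4)/2 = 1.3 m; q_2 = 0.25 × 0.67 × 1.3 = 0.2178 m³/s
w_3 = (5.1 − 2.6)/2 = 1.25 m; q_3 = 0.32 × 1.45 × 1.25 = 0.5800 m³/s
w_4 = (9.6 − 4.0)/2 = 2.8 m; q_4 = 0.39 × 1.78 × 2.8 = 1.944 m³/s
w_5 = (11.9 − 5.1)/2 = 3.4 m; q_5 = 0.44 × 1.61 × 3.4 = 2.409 m³/s
w_6 = (13.0 − 9.6)/2 = 1.7 m; q_6 = 0.29 × 1.17 × 1.7 = 0.5768 m³/s
w_7 = (14.9 − 11.9)/2 = 1.5 m; q_7 = 0.38 × 1.11 × 1.5 = 0.6327 m³/s
w_8 = (14.9 − 13.0)/2 = 0.95 m; q_8 = 0.20 × 0.44 × 0.95 = 0.08360 m³/s
Q = Σ qᵢ = 6.479 m³/s

6.48 m³/s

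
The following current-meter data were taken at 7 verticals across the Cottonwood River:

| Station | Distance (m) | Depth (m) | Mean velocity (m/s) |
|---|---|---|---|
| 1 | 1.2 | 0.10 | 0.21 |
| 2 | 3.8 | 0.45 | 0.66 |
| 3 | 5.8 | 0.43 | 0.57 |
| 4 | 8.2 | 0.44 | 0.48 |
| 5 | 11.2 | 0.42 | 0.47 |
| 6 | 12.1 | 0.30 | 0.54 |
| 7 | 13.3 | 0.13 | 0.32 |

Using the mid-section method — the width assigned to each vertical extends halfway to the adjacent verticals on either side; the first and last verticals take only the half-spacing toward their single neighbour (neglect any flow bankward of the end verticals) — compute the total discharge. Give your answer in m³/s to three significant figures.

w_1 = (3.8 − 1.2)/2 = 1.3 m; q_1 = 0.21 × 0.10 × 1.3 = 0.02730 m³/s
w_2 = (5.8 − 1.2)/2 = 2.3 m; q_2 = 0.66 × 0.45 × 2.3 = 0.6831 m³/s
w_3 = (8.2 − 3.8)/2 = 2.2 m; q_3 = 0.57 × 0.43 × 2.2 = 0.5392 m³/s
w_4 = (11.2 − 5.8)/2 = 2.7 m; q_4 = 0.48 × 0.44 × 2.7 = 0.5702 m³/s
w_5 = (12.1 − 8.2)/2 = 1.95 m; q_5 = 0.47 × 0.42 × 1.95 = 0.3849 m³/s
w_6 = (13.3 − 11.2)/2 = 1.05 m; q_6 = 0.54 × 0.30 × 1.05 = 0.1701 m³/s
w_7 = (13.3 − 12.1)/2 = 0.6 m; q_7 = 0.32 × 0.13 × 0.6 = 0.02496 m³/s
Q = Σ qᵢ = 2.400 m³/s

2.40 m³/s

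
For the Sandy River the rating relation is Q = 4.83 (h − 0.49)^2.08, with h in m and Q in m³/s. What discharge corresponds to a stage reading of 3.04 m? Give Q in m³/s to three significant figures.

33.8 m³/s

Q = 4.83 × (3.04 − 0.49)^2.08 = 4.83 × 2.55^2.08 = 33.85 m³/s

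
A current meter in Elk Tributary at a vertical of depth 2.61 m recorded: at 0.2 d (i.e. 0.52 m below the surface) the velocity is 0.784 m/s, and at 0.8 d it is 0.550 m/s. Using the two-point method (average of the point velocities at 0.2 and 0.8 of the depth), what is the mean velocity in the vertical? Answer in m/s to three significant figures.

v̄ = (0.784 + 0.550) / 2 = 0.6670 m/s

0.667 m/s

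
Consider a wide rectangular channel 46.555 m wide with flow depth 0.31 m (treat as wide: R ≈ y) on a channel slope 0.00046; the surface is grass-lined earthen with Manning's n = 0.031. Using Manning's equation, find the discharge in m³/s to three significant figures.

4.57 m³/s

A = b·y = 46.555 × 0.31 = 14.43 m²
Wide channel: R ≈ y = 0.31 m
Q = (1/n)·A·R^(2/3)·S^(1/2) = (1/0.031) × 14.43 × 0.3100^(2/3) × 0.00046^(1/2) = 4.574 m³/s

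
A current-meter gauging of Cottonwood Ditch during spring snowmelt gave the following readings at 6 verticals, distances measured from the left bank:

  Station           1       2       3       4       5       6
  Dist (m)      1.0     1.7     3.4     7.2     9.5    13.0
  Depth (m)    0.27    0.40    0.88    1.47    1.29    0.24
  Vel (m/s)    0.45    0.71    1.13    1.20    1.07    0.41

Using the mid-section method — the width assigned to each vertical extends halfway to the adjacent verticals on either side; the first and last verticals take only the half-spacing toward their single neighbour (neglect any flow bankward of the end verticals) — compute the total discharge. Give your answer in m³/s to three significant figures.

w_1 = (1.7 − 1.0)/2 = 0.35 m; q_1 = 0.45 × 0.27 × 0.35 = 0.04253 m³/s
w_2 = (3.4 − 1.0)/2 = 1.2 m; q_2 = 0.71 × 0.40 × 1.2 = 0.3408 m³/s
w_3 = (7.2 − 1.7)/2 = 2.75 m; q_3 = 1.13 × 0.88 × 2.75 = 2.735 m³/s
w_4 = (9.5 − 3.4)/2 = 3.05 m; q_4 = 1.20 × 1.47 × 3.05 = 5.380 m³/s
w_5 = (13.0 − 7.2)/2 = 2.9 m; q_5 = 1.07 × 1.29 × 2.9 = 4.003 m³/s
w_6 = (13.0 − 9.5)/2 = 1.75 m; q_6 = 0.41 × 0.24 × 1.75 = 0.1722 m³/s
Q = Σ qᵢ = 12.67 m³/s

12.7 m³/s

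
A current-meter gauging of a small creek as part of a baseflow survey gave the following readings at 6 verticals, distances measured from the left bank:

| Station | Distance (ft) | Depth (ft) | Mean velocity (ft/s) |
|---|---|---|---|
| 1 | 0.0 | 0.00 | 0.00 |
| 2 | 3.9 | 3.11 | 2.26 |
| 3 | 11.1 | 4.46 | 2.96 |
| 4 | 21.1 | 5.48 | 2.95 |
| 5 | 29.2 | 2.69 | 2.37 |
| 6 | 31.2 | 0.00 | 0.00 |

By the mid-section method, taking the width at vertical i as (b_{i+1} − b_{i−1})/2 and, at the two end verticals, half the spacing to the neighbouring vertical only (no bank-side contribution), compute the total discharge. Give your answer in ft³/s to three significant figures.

331 ft³/s

w_2 = (11.1 − 0.0)/2 = 5.55 ft; q_2 = 2.26 × 3.11 × 5.55 = 39.01 ft³/s
w_3 = (21.1 − 3.9)/2 = 8.6 ft; q_3 = 2.96 × 4.46 × 8.6 = 113.5 ft³/s
w_4 = (29.2 − 11.1)/2 = 9.05 ft; q_4 = 2.95 × 5.48 × 9.05 = 146.3 ft³/s
w_5 = (31.2 − 21.1)/2 = 5.05 ft; q_5 = 2.37 × 2.69 × 5.05 = 32.20 ft³/s
Stations 1, 6 contribute zero (depth or velocity is 0).
Q = Σ qᵢ = 331.0 ft³/s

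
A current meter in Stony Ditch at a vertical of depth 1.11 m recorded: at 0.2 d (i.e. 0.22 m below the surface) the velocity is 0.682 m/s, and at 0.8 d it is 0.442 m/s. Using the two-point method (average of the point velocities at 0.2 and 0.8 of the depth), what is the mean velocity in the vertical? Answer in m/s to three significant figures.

0.562 m/s

v̄ = (0.682 + 0.442) / 2 = 0.5620 m/s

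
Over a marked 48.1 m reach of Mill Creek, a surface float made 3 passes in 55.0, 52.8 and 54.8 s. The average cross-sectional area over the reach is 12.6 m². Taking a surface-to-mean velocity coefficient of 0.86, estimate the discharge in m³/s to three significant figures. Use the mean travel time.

9.62 m³/s

t̄ = (55.0 + 52.8 + 54.8) / 3 = 54.2 s
v_surface = L / t̄ = 48.1 / 54.2 = 0.8875 m/s
v_mean = 0.86 × 0.8875 = 0.7632 m/s
Q = A × v_mean = 12.6 × 0.7632 = 9.616 m³/s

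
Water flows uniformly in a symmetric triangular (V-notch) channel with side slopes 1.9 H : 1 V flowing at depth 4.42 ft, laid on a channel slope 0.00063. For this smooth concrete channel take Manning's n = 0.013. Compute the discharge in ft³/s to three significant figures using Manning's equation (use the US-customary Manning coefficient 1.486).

A = z·y² = 1.9×4.42² = 37.12 ft²
P = 2y√(1+z²) = 2×4.42×√(1+1.9²) = 18.98 ft
R = A/P = 37.12/18.98 = 1.956 ft
Q = (1.486/n)·A·R^(2/3)·S^(1/2) = (1.486/0.013) × 37.12 × 1.956^(2/3) × 0.00063^(1/2) = 166.5 ft³/s

167 ft³/s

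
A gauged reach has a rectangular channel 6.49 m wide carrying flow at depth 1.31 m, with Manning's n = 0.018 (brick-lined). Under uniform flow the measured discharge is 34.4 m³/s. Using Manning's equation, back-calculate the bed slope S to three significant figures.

0.00582

A = b·y = 6.49 × 1.31 = 8.502 m²
P = b + 2y = 6.49 + 2×1.31 = 9.110 m
R = A/P = 8.502/9.110 = 0.9332 m
S = (Q·n / (1·A·R^(2/3)))² = (34.4×0.018 / (1×8.502×0.9550))² = 0.005816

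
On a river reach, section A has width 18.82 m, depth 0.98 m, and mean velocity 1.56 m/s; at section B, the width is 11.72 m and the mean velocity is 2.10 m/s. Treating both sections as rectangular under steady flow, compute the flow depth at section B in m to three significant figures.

1.17 m

Q = A₁V₁ = (18.82×0.98) × 1.56 = 28.77 m³/s
d₂ = Q/(b₂ V₂) = 28.77/(11.72×2.10) = 1.169 m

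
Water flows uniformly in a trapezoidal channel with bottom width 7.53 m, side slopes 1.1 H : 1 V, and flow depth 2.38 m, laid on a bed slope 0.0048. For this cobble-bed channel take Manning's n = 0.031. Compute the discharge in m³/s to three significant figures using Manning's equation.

75.5 m³/s

A = (b + z·y)·y = (7.53 + 1.1×2.38)×2.38 = 24.15 m²
P = b + 2y√(1+z²) = 7.53 + 2×2.38×√(1+1.1²) = 14.61 m
R = A/P = 24.15/14.61 = 1.654 m
Q = (1/n)·A·R^(2/3)·S^(1/2) = (1/0.031) × 24.15 × 1.654^(2/3) × 0.0048^(1/2) = 75.48 m³/s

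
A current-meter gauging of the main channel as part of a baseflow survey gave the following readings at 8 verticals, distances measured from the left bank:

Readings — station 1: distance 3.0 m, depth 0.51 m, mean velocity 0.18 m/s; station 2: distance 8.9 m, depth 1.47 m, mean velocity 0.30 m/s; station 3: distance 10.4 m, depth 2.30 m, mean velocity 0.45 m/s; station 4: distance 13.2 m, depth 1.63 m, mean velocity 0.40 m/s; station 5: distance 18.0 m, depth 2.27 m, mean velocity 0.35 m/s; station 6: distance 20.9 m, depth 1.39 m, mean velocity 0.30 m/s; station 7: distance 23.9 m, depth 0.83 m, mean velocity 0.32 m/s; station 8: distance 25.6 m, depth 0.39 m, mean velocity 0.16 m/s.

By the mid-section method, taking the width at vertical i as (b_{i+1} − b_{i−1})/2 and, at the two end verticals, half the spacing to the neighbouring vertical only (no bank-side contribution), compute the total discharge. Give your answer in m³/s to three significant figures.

w_1 = (8.9 − 3.0)/2 = 2.95 m; q_1 = 0.18 × 0.51 × 2.95 = 0.2708 m³/s
w_2 = (10.4 − 3.0)/2 = 3.7 m; q_2 = 0.30 × 1.47 × 3.7 = 1.632 m³/s
w_3 = (13.2 − 8.9)/2 = 2.15 m; q_3 = 0.45 × 2.30 × 2.15 = 2.225 m³/s
w_4 = (18.0 − 10.4)/2 = 3.8 m; q_4 = 0.40 × 1.63 × 3.8 = 2.478 m³/s
w_5 = (20.9 − 13.2)/2 = 3.85 m; q_5 = 0.35 × 2.27 × 3.85 = 3.059 m³/s
w_6 = (23.9 − 18.0)/2 = 2.95 m; q_6 = 0.30 × 1.39 × 2.95 = 1.230 m³/s
w_7 = (25.6 − 20.9)/2 = 2.35 m; q_7 = 0.32 × 0.83 × 2.35 = 0.6242 m³/s
w_8 = (25.6 − 23.9)/2 = 0.85 m; q_8 = 0.16 × 0.39 × 0.85 = 0.05304 m³/s
Q = Σ qᵢ = 11.57 m³/s

11.6 m³/s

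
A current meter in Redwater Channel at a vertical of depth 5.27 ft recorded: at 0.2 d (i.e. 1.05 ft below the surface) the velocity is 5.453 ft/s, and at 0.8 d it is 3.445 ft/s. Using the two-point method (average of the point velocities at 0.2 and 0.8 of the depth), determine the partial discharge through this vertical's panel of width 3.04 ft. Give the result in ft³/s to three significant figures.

v̄ = (5.453 + 3.445) / 2 = 4.449 ft/s
q = v̄ × d × w = 4.449 × 5.27 × 3.04 = 71.28 ft³/s

71.3 ft³/s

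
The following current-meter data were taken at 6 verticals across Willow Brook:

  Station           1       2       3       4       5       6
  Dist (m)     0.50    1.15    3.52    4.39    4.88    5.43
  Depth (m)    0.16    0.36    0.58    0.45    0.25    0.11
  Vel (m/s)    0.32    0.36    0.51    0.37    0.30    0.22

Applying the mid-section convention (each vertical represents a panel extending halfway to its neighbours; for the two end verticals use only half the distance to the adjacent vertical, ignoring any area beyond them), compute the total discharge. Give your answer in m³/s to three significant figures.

w_1 = (1.15 − 0.50)/2 = 0.325 m; q_1 = 0.32 × 0.16 × 0.325 = 0.01664 m³/s
w_2 = (3.52 − 0.50)/2 = 1.51 m; q_2 = 0.36 × 0.36 × 1.51 = 0.1957 m³/s
w_3 = (4.39 − 1.15)/2 = 1.62 m; q_3 = 0.51 × 0.58 × 1.62 = 0.4792 m³/s
w_4 = (4.88 − 3.52)/2 = 0.68 m; q_4 = 0.37 × 0.45 × 0.68 = 0.1132 m³/s
w_5 = (5.43 − 4.39)/2 = 0.52 m; q_5 = 0.30 × 0.25 × 0.52 = 0.03900 m³/s
w_6 = (5.43 − 4.88)/2 = 0.275 m; q_6 = 0.22 × 0.11 × 0.275 = 0.006655 m³/s
Q = Σ qᵢ = 0.8504 m³/s

0.850 m³/s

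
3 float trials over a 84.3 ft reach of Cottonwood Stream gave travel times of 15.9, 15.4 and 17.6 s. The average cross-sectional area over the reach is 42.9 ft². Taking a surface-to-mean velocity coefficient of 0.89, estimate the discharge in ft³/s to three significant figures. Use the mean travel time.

197 ft³/s

t̄ = (15.9 + 15.4 + 17.6) / 3 = 16.3 s
v_surface = L / t̄ = 84.3 / 16.3 = 5.172 ft/s
v_mean = 0.89 × 5.172 = 4.603 ft/s
Q = A × v_mean = 42.9 × 4.603 = 197.5 ft³/s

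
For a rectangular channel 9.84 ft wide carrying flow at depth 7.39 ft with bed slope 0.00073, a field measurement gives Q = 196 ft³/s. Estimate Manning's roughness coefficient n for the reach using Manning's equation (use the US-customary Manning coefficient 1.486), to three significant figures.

0.0307

A = b·y = 9.84 × 7.39 = 72.72 ft²
P = b + 2y = 9.84 + 2×7.39 = 24.62 ft
R = A/P = 72.72/24.62 = 2.954 ft
n = (1.486/Q)·A·R^(2/3)·S^(1/2) = (1.486/196) × 72.72 × 2.059 × 0.02702 = 0.03066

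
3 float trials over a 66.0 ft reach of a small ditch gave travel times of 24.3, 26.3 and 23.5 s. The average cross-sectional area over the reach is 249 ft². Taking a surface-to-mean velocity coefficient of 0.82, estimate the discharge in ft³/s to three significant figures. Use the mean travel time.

546 ft³/s

t̄ = (24.3 + 26.3 + 23.5) / 3 = 24.7 s
v_surface = L / t̄ = 66.0 / 24.7 = 2.672 ft/s
v_mean = 0.82 × 2.672 = 2.191 ft/s
Q = A × v_mean = 249 × 2.191 = 545.6 ft³/s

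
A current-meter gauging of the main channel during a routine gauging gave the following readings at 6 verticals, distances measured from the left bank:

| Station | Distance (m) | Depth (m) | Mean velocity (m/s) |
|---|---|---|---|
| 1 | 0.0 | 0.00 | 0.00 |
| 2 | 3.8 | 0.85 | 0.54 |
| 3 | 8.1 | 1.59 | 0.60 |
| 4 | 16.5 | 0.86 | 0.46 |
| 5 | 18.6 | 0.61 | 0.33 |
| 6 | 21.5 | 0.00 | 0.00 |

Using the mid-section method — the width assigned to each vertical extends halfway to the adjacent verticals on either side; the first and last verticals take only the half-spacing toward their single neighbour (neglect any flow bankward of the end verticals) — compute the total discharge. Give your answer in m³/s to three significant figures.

w_2 = (8.1 − 0.0)/2 = 4.05 m; q_2 = 0.54 × 0.85 × 4.05 = 1.859 m³/s
w_3 = (16.5 − 3.8)/2 = 6.35 m; q_3 = 0.60 × 1.59 × 6.35 = 6.058 m³/s
w_4 = (18.6 − 8.1)/2 = 5.25 m; q_4 = 0.46 × 0.86 × 5.25 = 2.077 m³/s
w_5 = (21.5 − 16.5)/2 = 2.5 m; q_5 = 0.33 × 0.61 × 2.5 = 0.5033 m³/s
Stations 1, 6 contribute zero (depth or velocity is 0).
Q = Σ qᵢ = 10.50 m³/s

10.5 m³/s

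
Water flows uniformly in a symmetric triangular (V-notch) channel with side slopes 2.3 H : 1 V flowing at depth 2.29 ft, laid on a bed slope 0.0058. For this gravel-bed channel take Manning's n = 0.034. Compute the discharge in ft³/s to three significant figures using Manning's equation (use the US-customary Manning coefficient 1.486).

A = z·y² = 2.3×2.29² = 12.06 ft²
P = 2y√(1+z²) = 2×2.29×√(1+2.3²) = 11.49 ft
R = A/P = 12.06/11.49 = 1.050 ft
Q = (1.486/n)·A·R^(2/3)·S^(1/2) = (1.486/0.034) × 12.06 × 1.050^(2/3) × 0.0058^(1/2) = 41.48 ft³/s

41.5 ft³/s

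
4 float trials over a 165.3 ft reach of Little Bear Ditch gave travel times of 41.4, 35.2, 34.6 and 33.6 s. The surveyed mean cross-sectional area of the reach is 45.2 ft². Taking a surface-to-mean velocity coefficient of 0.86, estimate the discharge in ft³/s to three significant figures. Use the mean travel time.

t̄ = (41.4 + 35.2 + 34.6 + 33.6) / 4 = 36.2 s
v_surface = L / t̄ = 165.3 / 36.2 = 4.566 ft/s
v_mean = 0.86 × 4.566 = 3.927 ft/s
Q = A × v_mean = 45.2 × 3.927 = 177.5 ft³/s

178 ft³/s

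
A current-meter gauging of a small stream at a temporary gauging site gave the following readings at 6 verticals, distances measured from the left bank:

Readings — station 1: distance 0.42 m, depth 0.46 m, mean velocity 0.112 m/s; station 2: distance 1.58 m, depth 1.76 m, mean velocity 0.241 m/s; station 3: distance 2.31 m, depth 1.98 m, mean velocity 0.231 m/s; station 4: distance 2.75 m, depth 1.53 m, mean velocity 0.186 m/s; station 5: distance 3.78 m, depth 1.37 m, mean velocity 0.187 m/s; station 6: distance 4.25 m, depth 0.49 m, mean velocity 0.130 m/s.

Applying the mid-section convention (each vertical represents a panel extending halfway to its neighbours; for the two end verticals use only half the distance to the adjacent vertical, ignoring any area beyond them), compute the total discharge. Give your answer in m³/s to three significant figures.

1.11 m³/s

w_1 = (1.58 − 0.42)/2 = 0.58 m; q_1 = 0.112 × 0.46 × 0.58 = 0.02988 m³/s
w_2 = (2.31 − 0.42)/2 = 0.945 m; q_2 = 0.241 × 1.76 × 0.945 = 0.4008 m³/s
w_3 = (2.75 − 1.58)/2 = 0.585 m; q_3 = 0.231 × 1.98 × 0.585 = 0.2676 m³/s
w_4 = (3.78 − 2.31)/2 = 0.735 m; q_4 = 0.186 × 1.53 × 0.735 = 0.2092 m³/s
w_5 = (4.25 − 2.75)/2 = 0.75 m; q_5 = 0.187 × 1.37 × 0.75 = 0.1921 m³/s
w_6 = (4.25 − 3.78)/2 = 0.235 m; q_6 = 0.130 × 0.49 × 0.235 = 0.01497 m³/s
Q = Σ qᵢ = 1.115 m³/s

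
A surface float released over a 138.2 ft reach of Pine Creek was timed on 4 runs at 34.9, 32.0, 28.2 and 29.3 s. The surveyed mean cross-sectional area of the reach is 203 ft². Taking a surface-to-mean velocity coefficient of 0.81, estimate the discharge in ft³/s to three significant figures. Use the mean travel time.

t̄ = (34.9 + 32.0 + 28.2 + 29.3) / 4 = 31.1 s
v_surface = L / t̄ = 138.2 / 31.1 = 4.444 ft/s
v_mean = 0.81 × 4.444 = 3.599 ft/s
Q = A × v_mean = 203 × 3.599 = 730.7 ft³/s

731 ft³/s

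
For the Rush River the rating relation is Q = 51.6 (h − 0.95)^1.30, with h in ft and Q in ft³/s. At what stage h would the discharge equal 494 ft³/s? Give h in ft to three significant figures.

h − h₀ = (Q/C)^(1/b) = (494/51.6)^(1/1.30) = 5.684 ft
h = 0.95 + 5.684 = 6.634 ft

6.63 ft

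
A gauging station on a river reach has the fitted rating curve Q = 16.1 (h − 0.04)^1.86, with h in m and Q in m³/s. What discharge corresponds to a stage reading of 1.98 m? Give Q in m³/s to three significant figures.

55.2 m³/s

Q = 16.1 × (1.98 − 0.04)^1.86 = 16.1 × 1.94^1.86 = 55.23 m³/s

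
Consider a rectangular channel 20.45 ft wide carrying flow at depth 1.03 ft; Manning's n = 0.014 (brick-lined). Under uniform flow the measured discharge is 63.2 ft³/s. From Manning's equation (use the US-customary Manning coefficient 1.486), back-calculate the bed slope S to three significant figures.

0.000873

A = b·y = 20.45 × 1.03 = 21.06 ft²
P = b + 2y = 20.45 + 2×1.03 = 22.51 ft
R = A/P = 21.06/22.51 = 0.9357 ft
S = (Q·n / (1.486·A·R^(2/3)))² = (63.2×0.014 / (1.486×21.06×0.9567))² = 0.0008731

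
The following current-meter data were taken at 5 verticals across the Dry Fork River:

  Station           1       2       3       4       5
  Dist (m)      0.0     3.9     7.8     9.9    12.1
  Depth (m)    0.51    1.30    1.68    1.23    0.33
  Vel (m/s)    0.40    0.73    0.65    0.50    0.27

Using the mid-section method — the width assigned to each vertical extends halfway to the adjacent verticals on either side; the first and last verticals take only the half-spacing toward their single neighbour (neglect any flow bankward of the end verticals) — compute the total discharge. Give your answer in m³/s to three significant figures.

w_1 = (3.9 − 0.0)/2 = 1.95 m; q_1 = 0.40 × 0.51 × 1.95 = 0.3978 m³/s
w_2 = (7.8 − 0.0)/2 = 3.9 m; q_2 = 0.73 × 1.30 × 3.9 = 3.701 m³/s
w_3 = (9.9 − 3.9)/2 = 3 m; q_3 = 0.65 × 1.68 × 3 = 3.276 m³/s
w_4 = (12.1 − 7.8)/2 = 2.15 m; q_4 = 0.50 × 1.23 × 2.15 = 1.322 m³/s
w_5 = (12.1 − 9.9)/2 = 1.1 m; q_5 = 0.27 × 0.33 × 1.1 = 0.09801 m³/s
Q = Σ qᵢ = 8.795 m³/s

8.80 m³/s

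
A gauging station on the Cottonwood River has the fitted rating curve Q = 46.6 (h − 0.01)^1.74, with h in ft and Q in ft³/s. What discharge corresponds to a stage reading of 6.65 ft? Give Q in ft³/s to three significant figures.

1260 ft³/s

Q = 46.6 × (6.65 − 0.01)^1.74 = 46.6 × 6.64^1.74 = 1256 ft³/s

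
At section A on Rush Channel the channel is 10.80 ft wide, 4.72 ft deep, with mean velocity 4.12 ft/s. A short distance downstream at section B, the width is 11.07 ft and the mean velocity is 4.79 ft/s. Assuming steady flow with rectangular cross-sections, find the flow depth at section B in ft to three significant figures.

Q = A₁V₁ = (10.80×4.72) × 4.12 = 210.0 ft³/s
d₂ = Q/(b₂ V₂) = 210.0/(11.07×4.79) = 3.961 ft

3.96 ft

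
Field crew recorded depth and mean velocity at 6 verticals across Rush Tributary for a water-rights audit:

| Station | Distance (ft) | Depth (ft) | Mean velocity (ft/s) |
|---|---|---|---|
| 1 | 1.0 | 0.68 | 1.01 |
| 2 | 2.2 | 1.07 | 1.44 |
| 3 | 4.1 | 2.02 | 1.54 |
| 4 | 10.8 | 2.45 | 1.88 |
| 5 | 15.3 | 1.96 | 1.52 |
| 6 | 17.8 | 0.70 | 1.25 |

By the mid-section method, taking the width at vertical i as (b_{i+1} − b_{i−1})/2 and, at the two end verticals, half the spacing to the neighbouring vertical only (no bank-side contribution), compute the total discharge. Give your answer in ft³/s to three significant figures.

w_1 = (2.2 − 1.0)/2 = 0.6 ft; q_1 = 1.01 × 0.68 × 0.6 = 0.4121 ft³/s
w_2 = (4.1 − 1.0)/2 = 1.55 ft; q_2 = 1.44 × 1.07 × 1.55 = 2.388 ft³/s
w_3 = (10.8 − 2.2)/2 = 4.3 ft; q_3 = 1.54 × 2.02 × 4.3 = 13.38 ft³/s
w_4 = (15.3 − 4.1)/2 = 5.6 ft; q_4 = 1.88 × 2.45 × 5.6 = 25.79 ft³/s
w_5 = (17.8 − 10.8)/2 = 3.5 ft; q_5 = 1.52 × 1.96 × 3.5 = 10.43 ft³/s
w_6 = (17.8 − 15.3)/2 = 1.25 ft; q_6 = 1.25 × 0.70 × 1.25 = 1.094 ft³/s
Q = Σ qᵢ = 53.49 ft³/s

53.5 ft³/s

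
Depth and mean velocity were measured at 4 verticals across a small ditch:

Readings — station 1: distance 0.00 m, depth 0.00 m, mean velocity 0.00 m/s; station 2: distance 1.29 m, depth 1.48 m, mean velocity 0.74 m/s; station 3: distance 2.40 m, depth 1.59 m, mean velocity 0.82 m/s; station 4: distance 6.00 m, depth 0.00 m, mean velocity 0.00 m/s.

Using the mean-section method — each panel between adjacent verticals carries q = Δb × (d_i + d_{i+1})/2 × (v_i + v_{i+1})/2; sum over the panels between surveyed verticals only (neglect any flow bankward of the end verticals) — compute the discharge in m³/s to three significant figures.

Panel 1-2: Δb = 1.29 m, d̄ = (0.00+1.48)/2 = 0.74, v̄ = (0.00+0.74)/2 = 0.37 → q = 1.29×0.74×0.37 = 0.3532 m³/s
Panel 2-3: Δb = 1.11 m, d̄ = (1.48+1.59)/2 = 1.535, v̄ = (0.74+0.82)/2 = 0.78 → q = 1.11×1.535×0.78 = 1.329 m³/s
Panel 3-4: Δb = 3.6 m, d̄ = (1.59+0.00)/2 = 0.795, v̄ = (0.82+0.00)/2 = 0.41 → q = 3.6×0.795×0.41 = 1.173 m³/s
Q = Σ q = 2.856 m³/s

2.86 m³/s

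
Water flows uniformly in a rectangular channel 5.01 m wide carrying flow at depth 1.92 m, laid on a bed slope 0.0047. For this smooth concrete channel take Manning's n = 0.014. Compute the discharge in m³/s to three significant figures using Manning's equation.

A = b·y = 5.01 × 1.92 = 9.619 m²
P = b + 2y = 5.01 + 2×1.92 = 8.850 m
R = A/P = 9.619/8.850 = 1.087 m
Q = (1/n)·A·R^(2/3)·S^(1/2) = (1/0.014) × 9.619 × 1.087^(2/3) × 0.0047^(1/2) = 49.80 m³/s

49.8 m³/s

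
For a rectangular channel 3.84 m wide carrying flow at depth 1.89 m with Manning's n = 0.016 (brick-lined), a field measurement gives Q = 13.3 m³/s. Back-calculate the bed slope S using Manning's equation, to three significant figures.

0.000917

A = b·y = 3.84 × 1.89 = 7.258 m²
P = b + 2y = 3.84 + 2×1.89 = 7.620 m
R = A/P = 7.258/7.620 = 0.9524 m
S = (Q·n / (1·A·R^(2/3)))² = (13.3×0.016 / (1×7.258×0.9680))² = 0.0009174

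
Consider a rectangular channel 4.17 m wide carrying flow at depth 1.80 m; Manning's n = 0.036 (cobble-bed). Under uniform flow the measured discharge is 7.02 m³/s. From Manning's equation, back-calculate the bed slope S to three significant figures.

0.00119

A = b·y = 4.17 × 1.80 = 7.506 m²
P = b + 2y = 4.17 + 2×1.80 = 7.770 m
R = A/P = 7.506/7.770 = 0.9660 m
S = (Q·n / (1·A·R^(2/3)))² = (7.02×0.036 / (1×7.506×0.9772))² = 0.001187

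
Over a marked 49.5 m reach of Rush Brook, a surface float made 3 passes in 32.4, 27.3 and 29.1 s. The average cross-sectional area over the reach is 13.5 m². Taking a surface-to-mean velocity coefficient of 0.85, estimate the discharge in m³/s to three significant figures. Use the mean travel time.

t̄ = (32.4 + 27.3 + 29.1) / 3 = 29.6 s
v_surface = L / t̄ = 49.5 / 29.6 = 1.672 m/s
v_mean = 0.85 × 1.672 = 1.421 m/s
Q = A × v_mean = 13.5 × 1.421 = 19.19 m³/s

19.2 m³/s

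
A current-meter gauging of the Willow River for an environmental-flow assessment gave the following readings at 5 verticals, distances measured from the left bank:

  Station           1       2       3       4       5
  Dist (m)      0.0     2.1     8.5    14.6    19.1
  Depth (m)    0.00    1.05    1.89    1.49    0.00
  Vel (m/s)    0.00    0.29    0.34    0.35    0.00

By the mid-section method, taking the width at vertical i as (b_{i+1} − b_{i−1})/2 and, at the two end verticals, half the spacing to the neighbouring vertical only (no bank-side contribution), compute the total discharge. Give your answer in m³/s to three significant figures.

8.07 m³/s

w_2 = (8.5 − 0.0)/2 = 4.25 m; q_2 = 0.29 × 1.05 × 4.25 = 1.294 m³/s
w_3 = (14.6 − 2.1)/2 = 6.25 m; q_3 = 0.34 × 1.89 × 6.25 = 4.016 m³/s
w_4 = (19.1 − 8.5)/2 = 5.3 m; q_4 = 0.35 × 1.49 × 5.3 = 2.764 m³/s
Stations 1, 5 contribute zero (depth or velocity is 0).
Q = Σ qᵢ = 8.074 m³/s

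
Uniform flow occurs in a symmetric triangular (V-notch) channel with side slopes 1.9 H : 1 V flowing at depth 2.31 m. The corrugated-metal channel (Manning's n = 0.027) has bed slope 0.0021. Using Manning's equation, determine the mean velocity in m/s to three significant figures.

A = z·y² = 1.9×2.31² = 10.14 m²
P = 2y√(1+z²) = 2×2.31×√(1+1.9²) = 9.920 m
R = A/P = 10.14/9.920 = 1.022 m
Q = (1/n)·A·R^(2/3)·S^(1/2) = (1/0.027) × 10.14 × 1.022^(2/3) × 0.0021^(1/2) = 17.46 m³/s
V = Q/A = 17.46/10.14 = 1.722 m/s

1.72 m/s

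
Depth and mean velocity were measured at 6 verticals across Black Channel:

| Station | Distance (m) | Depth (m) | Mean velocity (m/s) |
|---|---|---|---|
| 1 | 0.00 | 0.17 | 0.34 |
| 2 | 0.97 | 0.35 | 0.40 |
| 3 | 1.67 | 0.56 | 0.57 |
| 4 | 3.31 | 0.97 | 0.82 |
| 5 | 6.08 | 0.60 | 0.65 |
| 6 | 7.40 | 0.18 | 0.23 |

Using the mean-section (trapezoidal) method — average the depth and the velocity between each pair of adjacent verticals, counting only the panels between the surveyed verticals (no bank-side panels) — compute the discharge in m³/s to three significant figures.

Panel 1-2: Δb = 0.97 m, d̄ = (0.17+0.35)/2 = 0.26, v̄ = (0.34+0.40)/2 = 0.37 → q = 0.97×0.26×0.37 = 0.09331 m³/s
Panel 2-3: Δb = 0.7 m, d̄ = (0.35+0.56)/2 = 0.455, v̄ = (0.40+0.57)/2 = 0.485 → q = 0.7×0.455×0.485 = 0.1545 m³/s
Panel 3-4: Δb = 1.64 m, d̄ = (0.56+0.97)/2 = 0.765, v̄ = (0.57+0.82)/2 = 0.695 → q = 1.64×0.765×0.695 = 0.8719 m³/s
Panel 4-5: Δb = 2.77 m, d̄ = (0.97+0.60)/2 = 0.785, v̄ = (0.82+0.65)/2 = 0.735 → q = 2.77×0.785×0.735 = 1.598 m³/s
Panel 5-6: Δb = 1.32 m, d̄ = (0.60+0.18)/2 = 0.39, v̄ = (0.65+0.23)/2 = 0.44 → q = 1.32×0.39×0.44 = 0.2265 m³/s
Q = Σ q = 2.944 m³/s

2.94 m³/s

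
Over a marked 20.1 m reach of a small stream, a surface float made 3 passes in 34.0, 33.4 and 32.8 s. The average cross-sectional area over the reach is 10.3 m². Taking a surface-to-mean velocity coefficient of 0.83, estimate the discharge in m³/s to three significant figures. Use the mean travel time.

5.14 m³/s

t̄ = (34.0 + 33.4 + 32.8) / 3 = 33.4 s
v_surface = L / t̄ = 20.1 / 33.4 = 0.6018 m/s
v_mean = 0.83 × 0.6018 = 0.4995 m/s
Q = A × v_mean = 10.3 × 0.4995 = 5.145 m³/s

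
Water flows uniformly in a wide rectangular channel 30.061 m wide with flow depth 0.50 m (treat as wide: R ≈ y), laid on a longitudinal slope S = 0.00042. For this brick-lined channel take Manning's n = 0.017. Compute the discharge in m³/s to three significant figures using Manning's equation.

11.4 m³/s

A = b·y = 30.061 × 0.50 = 15.03 m²
Wide channel: R ≈ y = 0.50 m
Q = (1/n)·A·R^(2/3)·S^(1/2) = (1/0.017) × 15.03 × 0.5000^(2/3) × 0.00042^(1/2) = 11.41 m³/s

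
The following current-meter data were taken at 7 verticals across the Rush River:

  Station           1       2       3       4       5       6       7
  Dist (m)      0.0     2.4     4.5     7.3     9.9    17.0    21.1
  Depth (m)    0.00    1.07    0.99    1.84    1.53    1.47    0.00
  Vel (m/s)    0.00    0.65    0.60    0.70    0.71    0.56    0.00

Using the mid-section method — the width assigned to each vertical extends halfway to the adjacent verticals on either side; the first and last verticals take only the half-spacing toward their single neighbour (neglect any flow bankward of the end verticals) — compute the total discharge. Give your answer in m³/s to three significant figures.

16.4 m³/s

w_2 = (4.5 − 0.0)/2 = 2.25 m; q_2 = 0.65 × 1.07 × 2.25 = 1.565 m³/s
w_3 = (7.3 − 2.4)/2 = 2.45 m; q_3 = 0.60 × 0.99 × 2.45 = 1.455 m³/s
w_4 = (9.9 − 4.5)/2 = 2.7 m; q_4 = 0.70 × 1.84 × 2.7 = 3.478 m³/s
w_5 = (17.0 − 7.3)/2 = 4.85 m; q_5 = 0.71 × 1.53 × 4.85 = 5.269 m³/s
w_6 = (21.1 − 9.9)/2 = 5.6 m; q_6 = 0.56 × 1.47 × 5.6 = 4.610 m³/s
Stations 1, 7 contribute zero (depth or velocity is 0).
Q = Σ qᵢ = 16.38 m³/s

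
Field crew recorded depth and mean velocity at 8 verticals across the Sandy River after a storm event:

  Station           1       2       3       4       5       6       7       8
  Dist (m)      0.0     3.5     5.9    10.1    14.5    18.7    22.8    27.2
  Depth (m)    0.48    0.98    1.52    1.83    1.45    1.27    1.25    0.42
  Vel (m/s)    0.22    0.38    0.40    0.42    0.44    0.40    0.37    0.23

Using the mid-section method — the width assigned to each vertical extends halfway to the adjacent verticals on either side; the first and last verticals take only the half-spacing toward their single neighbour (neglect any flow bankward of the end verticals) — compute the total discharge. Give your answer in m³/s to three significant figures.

13.6 m³/s

w_1 = (3.5 − 0.0)/2 = 1.75 m; q_1 = 0.22 × 0.48 × 1.75 = 0.1848 m³/s
w_2 = (5.9 − 0.0)/2 = 2.95 m; q_2 = 0.38 × 0.98 × 2.95 = 1.099 m³/s
w_3 = (10.1 − 3.5)/2 = 3.3 m; q_3 = 0.40 × 1.52 × 3.3 = 2.006 m³/s
w_4 = (14.5 − 5.9)/2 = 4.3 m; q_4 = 0.42 × 1.83 × 4.3 = 3.305 m³/s
w_5 = (18.7 − 10.1)/2 = 4.3 m; q_5 = 0.44 × 1.45 × 4.3 = 2.743 m³/s
w_6 = (22.8 − 14.5)/2 = 4.15 m; q_6 = 0.40 × 1.27 × 4.15 = 2.108 m³/s
w_7 = (27.2 − 18.7)/2 = 4.25 m; q_7 = 0.37 × 1.25 × 4.25 = 1.966 m³/s
w_8 = (27.2 − 22.8)/2 = 2.2 m; q_8 = 0.23 × 0.42 × 2.2 = 0.2125 m³/s
Q = Σ qᵢ = 13.62 m³/s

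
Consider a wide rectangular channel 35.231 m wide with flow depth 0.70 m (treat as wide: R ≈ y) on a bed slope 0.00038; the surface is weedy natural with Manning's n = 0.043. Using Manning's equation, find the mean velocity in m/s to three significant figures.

0.357 m/s

A = b·y = 35.231 × 0.70 = 24.66 m²
Wide channel: R ≈ y = 0.70 m
Q = (1/n)·A·R^(2/3)·S^(1/2) = (1/0.043) × 24.66 × 0.7000^(2/3) × 0.00038^(1/2) = 8.814 m³/s
V = Q/A = 8.814/24.66 = 0.3574 m/s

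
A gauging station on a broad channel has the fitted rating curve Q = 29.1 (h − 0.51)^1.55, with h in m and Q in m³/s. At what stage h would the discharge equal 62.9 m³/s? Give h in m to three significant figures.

2.15 m

h − h₀ = (Q/C)^(1/b) = (62.9/29.1)^(1/1.55) = 1.644 m
h = 0.51 + 1.644 = 2.154 m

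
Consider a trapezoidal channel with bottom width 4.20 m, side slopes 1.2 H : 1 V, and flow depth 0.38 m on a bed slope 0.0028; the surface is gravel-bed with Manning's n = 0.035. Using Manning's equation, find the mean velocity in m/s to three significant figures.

0.720 m/s

A = (b + z·y)·y = (4.20 + 1.2×0.38)×0.38 = 1.769 m²
P = b + 2y√(1+z²) = 4.20 + 2×0.38×√(1+1.2²) = 5.387 m
R = A/P = 1.769/5.387 = 0.3284 m
Q = (1/n)·A·R^(2/3)·S^(1/2) = (1/0.035) × 1.769 × 0.3284^(2/3) × 0.0028^(1/2) = 1.273 m³/s
V = Q/A = 1.273/1.769 = 0.7197 m/s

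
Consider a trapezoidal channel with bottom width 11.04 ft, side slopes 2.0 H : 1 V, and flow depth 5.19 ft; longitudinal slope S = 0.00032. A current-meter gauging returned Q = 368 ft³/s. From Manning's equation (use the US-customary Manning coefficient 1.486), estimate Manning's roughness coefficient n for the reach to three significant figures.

A = (b + z·y)·y = (11.04 + 2.0×5.19)×5.19 = 111.2 ft²
P = b + 2y√(1+z²) = 11.04 + 2×5.19×√(1+2.0²) = 34.25 ft
R = A/P = 111.2/34.25 = 3.246 ft
n = (1.486/Q)·A·R^(2/3)·S^(1/2) = (1.486/368) × 111.2 × 2.192 × 0.01789 = 0.01760

0.0176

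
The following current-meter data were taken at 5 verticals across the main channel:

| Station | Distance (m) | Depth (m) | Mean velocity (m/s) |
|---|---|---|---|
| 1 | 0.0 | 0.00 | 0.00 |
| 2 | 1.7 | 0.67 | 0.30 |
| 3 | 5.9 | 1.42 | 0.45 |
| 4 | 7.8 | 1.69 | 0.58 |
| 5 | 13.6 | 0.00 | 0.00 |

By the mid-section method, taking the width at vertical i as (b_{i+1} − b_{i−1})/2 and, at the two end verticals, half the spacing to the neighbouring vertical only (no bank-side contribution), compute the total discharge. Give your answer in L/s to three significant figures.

w_2 = (5.9 − 0.0)/2 = 2.95 m; q_2 = 0.30 × 0.67 × 2.95 = 0.5930 m³/s
w_3 = (7.8 − 1.7)/2 = 3.05 m; q_3 = 0.45 × 1.42 × 3.05 = 1.949 m³/s
w_4 = (13.6 − 5.9)/2 = 3.85 m; q_4 = 0.58 × 1.69 × 3.85 = 3.774 m³/s
Stations 1, 5 contribute zero (depth or velocity is 0).
Q = Σ qᵢ = 6.316 m³/s
= 6.316 × 1000 = 6316 L/s

6320 L/s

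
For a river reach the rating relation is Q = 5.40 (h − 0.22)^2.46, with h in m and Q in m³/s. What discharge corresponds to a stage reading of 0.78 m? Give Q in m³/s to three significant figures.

Q = 5.40 × (0.78 − 0.22)^2.46 = 5.40 × 0.56^2.46 = 1.297 m³/s

1.30 m³/s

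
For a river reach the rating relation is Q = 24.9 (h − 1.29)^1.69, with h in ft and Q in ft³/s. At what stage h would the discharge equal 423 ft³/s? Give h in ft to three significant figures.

6.63 ft

h − h₀ = (Q/C)^(1/b) = (423/24.9)^(1/1.69) = 5.344 ft
h = 1.29 + 5.344 = 6.634 ft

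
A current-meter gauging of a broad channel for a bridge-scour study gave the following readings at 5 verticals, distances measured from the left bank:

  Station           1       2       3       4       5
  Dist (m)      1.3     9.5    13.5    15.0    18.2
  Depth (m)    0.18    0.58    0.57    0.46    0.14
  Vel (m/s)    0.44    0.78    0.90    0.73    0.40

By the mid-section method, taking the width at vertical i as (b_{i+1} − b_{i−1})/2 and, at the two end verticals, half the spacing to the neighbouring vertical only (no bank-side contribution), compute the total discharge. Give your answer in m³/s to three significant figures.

w_1 = (9.5 − 1.3)/2 = 4.1 m; q_1 = 0.44 × 0.18 × 4.1 = 0.3247 m³/s
w_2 = (13.5 − 1.3)/2 = 6.1 m; q_2 = 0.78 × 0.58 × 6.1 = 2.760 m³/s
w_3 = (15.0 − 9.5)/2 = 2.75 m; q_3 = 0.90 × 0.57 × 2.75 = 1.411 m³/s
w_4 = (18.2 − 13.5)/2 = 2.35 m; q_4 = 0.73 × 0.46 × 2.35 = 0.7891 m³/s
w_5 = (18.2 − 15.0)/2 = 1.6 m; q_5 = 0.40 × 0.14 × 1.6 = 0.08960 m³/s
Q = Σ qᵢ = 5.374 m³/s

5.37 m³/s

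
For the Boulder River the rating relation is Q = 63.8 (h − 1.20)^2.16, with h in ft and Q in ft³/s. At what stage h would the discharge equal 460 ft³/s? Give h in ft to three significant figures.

h − h₀ = (Q/C)^(1/b) = (460/63.8)^(1/2.16) = 2.496 ft
h = 1.20 + 2.496 = 3.696 ft

3.70 ft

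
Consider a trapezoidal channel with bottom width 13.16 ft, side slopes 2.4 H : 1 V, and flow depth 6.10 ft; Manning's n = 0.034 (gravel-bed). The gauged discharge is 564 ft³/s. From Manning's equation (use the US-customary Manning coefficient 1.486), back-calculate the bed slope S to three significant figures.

A = (b + z·y)·y = (13.16 + 2.4×6.10)×6.10 = 169.6 ft²
P = b + 2y√(1+z²) = 13.16 + 2×6.10×√(1+2.4²) = 44.88 ft
R = A/P = 169.6/44.88 = 3.779 ft
S = (Q·n / (1.486·A·R^(2/3)))² = (564×0.034 / (1.486×169.6×2.426))² = 0.0009839

0.000984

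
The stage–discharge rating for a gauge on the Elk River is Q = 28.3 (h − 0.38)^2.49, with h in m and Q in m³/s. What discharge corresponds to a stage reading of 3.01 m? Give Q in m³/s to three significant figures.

314 m³/s

Q = 28.3 × (3.01 − 0.38)^2.49 = 28.3 × 2.63^2.49 = 314.4 m³/s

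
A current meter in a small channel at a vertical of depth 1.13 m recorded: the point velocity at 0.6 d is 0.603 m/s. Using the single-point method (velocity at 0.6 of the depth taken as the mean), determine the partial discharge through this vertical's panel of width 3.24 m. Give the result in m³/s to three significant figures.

2.21 m³/s

v̄ = v₀.₆ = 0.603 m/s
q = v̄ × d × w = 0.6030 × 1.13 × 3.24 = 2.208 m³/s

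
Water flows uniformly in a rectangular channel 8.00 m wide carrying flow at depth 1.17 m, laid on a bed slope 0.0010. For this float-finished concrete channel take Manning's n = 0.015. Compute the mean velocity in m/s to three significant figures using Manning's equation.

A = b·y = 8.00 × 1.17 = 9.360 m²
P = b + 2y = 8.00 + 2×1.17 = 10.34 m
R = A/P = 9.360/10.34 = 0.9052 m
Q = (1/n)·A·R^(2/3)·S^(1/2) = (1/0.015) × 9.360 × 0.9052^(2/3) × 0.0010^(1/2) = 18.47 m³/s
V = Q/A = 18.47/9.360 = 1.973 m/s

1.97 m/s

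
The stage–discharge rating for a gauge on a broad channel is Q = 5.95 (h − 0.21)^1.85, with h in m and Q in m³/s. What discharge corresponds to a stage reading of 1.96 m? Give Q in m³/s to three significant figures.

16.8 m³/s

Q = 5.95 × (1.96 − 0.21)^1.85 = 5.95 × 1.75^1.85 = 16.75 m³/s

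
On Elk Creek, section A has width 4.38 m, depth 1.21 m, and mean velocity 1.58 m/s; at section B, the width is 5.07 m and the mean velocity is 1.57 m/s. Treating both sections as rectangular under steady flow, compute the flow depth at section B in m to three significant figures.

Q = A₁V₁ = (4.38×1.21) × 1.58 = 8.374 m³/s
d₂ = Q/(b₂ V₂) = 8.374/(5.07×1.57) = 1.052 m

1.05 m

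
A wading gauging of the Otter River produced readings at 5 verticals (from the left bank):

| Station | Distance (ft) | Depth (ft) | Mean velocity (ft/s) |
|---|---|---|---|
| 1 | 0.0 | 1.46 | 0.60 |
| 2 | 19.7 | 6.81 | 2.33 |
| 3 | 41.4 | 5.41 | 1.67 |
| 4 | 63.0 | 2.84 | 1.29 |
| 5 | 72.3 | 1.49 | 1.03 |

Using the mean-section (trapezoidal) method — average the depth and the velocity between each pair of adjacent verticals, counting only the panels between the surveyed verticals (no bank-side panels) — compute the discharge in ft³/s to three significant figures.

Panel 1-2: Δb = 19.7 ft, d̄ = (1.46+6.81)/2 = 4.135, v̄ = (0.60+2.33)/2 = 1.465 → q = 19.7×4.135×1.465 = 119.3 ft³/s
Panel 2-3: Δb = 21.7 ft, d̄ = (6.81+5.41)/2 = 6.11, v̄ = (2.33+1.67)/2 = 2 → q = 21.7×6.11×2 = 265.2 ft³/s
Panel 3-4: Δb = 21.6 ft, d̄ = (5.41+2.84)/2 = 4.125, v̄ = (1.67+1.29)/2 = 1.48 → q = 21.6×4.125×1.48 = 131.9 ft³/s
Panel 4-5: Δb = 9.3 ft, d̄ = (2.84+1.49)/2 = 2.165, v̄ = (1.29+1.03)/2 = 1.16 → q = 9.3×2.165×1.16 = 23.36 ft³/s
Q = Σ q = 539.7 ft³/s

540 ft³/s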